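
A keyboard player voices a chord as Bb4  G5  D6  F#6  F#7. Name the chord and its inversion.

The pitch classes Bb, G, D, F# arrange in thirds as G–Bb–D–F#: a G minor-major seventh chord.
With the third (Bb) in the bass, the chord is in first inversion (figured bass 6/5).

G minor-major seventh, first inversion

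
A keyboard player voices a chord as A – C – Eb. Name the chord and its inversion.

The distinct note names are A, C, Eb. Stacked in thirds they read A–C–Eb, which is a diminished triad on A.
With the root (A) in the bass, the chord is in root position (figured bass 5/3).

A diminished, root position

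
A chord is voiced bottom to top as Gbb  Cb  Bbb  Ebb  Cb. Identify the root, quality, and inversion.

Cb half-diminished seventh, second inversion

The pitch classes Gbb, Cb, Bbb, Ebb arrange in thirds as Cb–Ebb–Gbb–Bbb: a Cb half-diminished seventh chord.
Gbb is the fifth of Cb half-diminished seventh; fifth in the bass means second inversion (figured bass 4/3).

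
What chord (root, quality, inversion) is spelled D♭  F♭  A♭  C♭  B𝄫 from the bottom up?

Reducing to letter names: Db, Fb, Ab, Cb, Bbb. These stack in thirds as Bbb–Db–Fb–Ab–Cb — a Bbb major ninth chord.
Db is the third of Bbb major ninth; third in the bass means first inversion.

Bbb major ninth, first inversion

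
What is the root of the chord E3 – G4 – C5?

C

The distinct letter names are E, G, C. Arranged as a stack of thirds they read C–E–G, so C is the root (a C major triad).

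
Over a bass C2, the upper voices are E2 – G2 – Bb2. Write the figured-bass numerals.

The notes C, E, G, Bb stack in thirds as C–E–G–Bb — a C dominant seventh chord. The bass C is the root, so this is root position: figured 7.

7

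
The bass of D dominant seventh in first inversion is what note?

The third of D dominant seventh (D–F#–A–C) is F#; that is the bass in first inversion.

F#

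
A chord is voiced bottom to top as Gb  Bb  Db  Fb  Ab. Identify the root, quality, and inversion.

Gb dominant ninth, root position

The distinct note names are Gb, Bb, Db, Fb, Ab. Stacked in thirds they read Gb–Bb–Db–Fb–Ab, which is a dominant ninth chord on Gb.
The lowest note is Gb, the root of the chord, so this is root position.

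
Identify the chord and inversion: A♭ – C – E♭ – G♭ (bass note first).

The distinct note names are Ab, C, Eb, Gb. Stacked in thirds they read Ab–C–Eb–Gb, which is a dominant seventh chord on Ab.
The lowest note is Ab, the root of the chord, so this is root position (figured bass 7).

Ab dominant seventh, root position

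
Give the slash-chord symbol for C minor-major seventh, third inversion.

Cm(maj7)/B

Third inversion of C minor-major seventh has the seventh (B) in the bass. As a slash chord: Cm(maj7)/B.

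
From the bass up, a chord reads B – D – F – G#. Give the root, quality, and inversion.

G# diminished seventh, first inversion

The pitch classes B, D, F, G# arrange in thirds as G#–B–D–F: a G# diminished seventh chord.
B is the third of G# diminished seventh; third in the bass means first inversion (figured bass 6/5).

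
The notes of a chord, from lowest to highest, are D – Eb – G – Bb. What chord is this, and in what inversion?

The distinct note names are D, Eb, G, Bb. Stacked in thirds they read Eb–G–Bb–D, which is a major seventh chord on Eb.
With the seventh (D) in the bass, the chord is in third inversion (figured bass 4/2).

Eb major seventh, third inversion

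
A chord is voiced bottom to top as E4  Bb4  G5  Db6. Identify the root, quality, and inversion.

The pitch classes E, Bb, G, Db arrange in thirds as E–G–Bb–Db: an E diminished seventh chord.
E is the root of E diminished seventh; root in the bass means root position (figured bass 7).

E diminished seventh, root position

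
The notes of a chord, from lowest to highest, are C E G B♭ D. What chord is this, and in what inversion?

C dominant ninth, root position

The pitch classes C, E, G, Bb, D arrange in thirds as C–E–G–Bb–D: a C dominant ninth chord.
The lowest note is C, the root of the chord, so this is root position.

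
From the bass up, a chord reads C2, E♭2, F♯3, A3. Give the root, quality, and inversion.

Reducing to letter names: C, Eb, F#, A. These stack in thirds as F#–A–C–Eb — an F# diminished seventh chord.
The lowest note is C, the fifth of the chord, so this is second inversion (figured bass 4/3).

F# diminished seventh, second inversion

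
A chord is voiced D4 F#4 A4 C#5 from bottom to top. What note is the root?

The distinct letter names are D, F#, A, C#. Arranged as a stack of thirds they read D–F#–A–C#, so D is the root (a D major seventh chord).

D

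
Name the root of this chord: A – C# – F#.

Reordering A, C#, F# into stacked thirds gives F#–A–C#; the bottom of that stack, F#, is the root.

F#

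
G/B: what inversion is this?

G/B means G major with B in the bass. B is the third of G major (G–B–D), so this is first inversion.

first inversion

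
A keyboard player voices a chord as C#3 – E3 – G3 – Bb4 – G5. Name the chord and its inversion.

Reducing to letter names: C#, E, G, Bb. These stack in thirds as C#–E–G–Bb — a C# diminished seventh chord.
C# is the root of C# diminished seventh; root in the bass means root position (figured bass 7).

C# diminished seventh, root position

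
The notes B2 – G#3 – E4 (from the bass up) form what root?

B, G#, E are the tones of an E major triad (E–G#–B), making E the root.

E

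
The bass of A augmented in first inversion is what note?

C#

In first inversion the third is lowest. For A augmented (A–C#–E#) that is C#.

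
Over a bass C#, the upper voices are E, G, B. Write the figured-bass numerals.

The notes C#, E, G, B stack in thirds as C#–E–G–B — a C# half-diminished seventh chord. The bass C# is the root, so this is root position: figured 7.

7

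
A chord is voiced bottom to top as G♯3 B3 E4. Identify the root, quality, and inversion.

The pitch classes G#, B, E arrange in thirds as E–G#–B: an E major triad.
With the third (G#) in the bass, the chord is in first inversion (figured bass 6).

E major, first inversion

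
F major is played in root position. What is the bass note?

F major is F–A–C. Root position places the root in the bass: F.

F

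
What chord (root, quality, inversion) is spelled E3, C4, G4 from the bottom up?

Reducing to letter names: E, C, G. These stack in thirds as C–E–G — a C major triad.
The lowest note is E, the third of the chord, so this is first inversion (figured bass 6).

C major, first inversion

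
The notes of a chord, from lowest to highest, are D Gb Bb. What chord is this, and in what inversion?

Gb augmented, second inversion

The distinct note names are D, Gb, Bb. Stacked in thirds they read Gb–Bb–D, which is an augmented triad on Gb.
D is the fifth of Gb augmented; fifth in the bass means second inversion (figured bass 6/4).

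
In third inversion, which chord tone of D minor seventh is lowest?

C

In third inversion the seventh is lowest. For D minor seventh (D–F–A–C) that is C.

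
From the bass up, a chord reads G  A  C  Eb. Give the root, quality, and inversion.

Reducing to letter names: G, A, C, Eb. These stack in thirds as A–C–Eb–G — an A half-diminished seventh chord.
With the seventh (G) in the bass, the chord is in third inversion (figured bass 4/2).

A half-diminished seventh, third inversion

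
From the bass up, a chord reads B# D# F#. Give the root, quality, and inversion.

B# diminished, root position

Reducing to letter names: B#, D#, F#. These stack in thirds as B#–D#–F# — a B# diminished triad.
The lowest note is B#, the root of the chord, so this is root position (figured bass 5/3).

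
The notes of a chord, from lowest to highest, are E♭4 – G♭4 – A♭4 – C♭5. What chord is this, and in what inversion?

Ab minor seventh, second inversion

Reducing to letter names: Eb, Gb, Ab, Cb. These stack in thirds as Ab–Cb–Eb–Gb — an Ab minor seventh chord.
With the fifth (Eb) in the bass, the chord is in second inversion (figured bass 4/3).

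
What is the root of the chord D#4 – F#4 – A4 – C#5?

The distinct letter names are D#, F#, A, C#. Arranged as a stack of thirds they read D#–F#–A–C#, so D# is the root (a D# half-diminished seventh chord).

D#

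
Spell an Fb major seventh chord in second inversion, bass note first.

Cb, Eb, Fb, Ab

Fb major seventh is Fb–Ab–Cb–Eb. Second inversion puts the fifth (Cb) in the bass, with the remaining tones above: Cb, Eb, Fb, Ab.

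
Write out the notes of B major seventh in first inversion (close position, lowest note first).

The chord tones are B–D#–F#–A#. With the third (D#) lowest for first inversion: D#, F#, A#, B.

D#, F#, A#, B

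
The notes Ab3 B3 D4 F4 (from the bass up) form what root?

The distinct letter names are Ab, B, D, F. Arranged as a stack of thirds they read B–D–F–Ab, so B is the root (a B diminished seventh chord).

B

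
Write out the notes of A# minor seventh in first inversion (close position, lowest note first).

The chord tones are A#–C#–E#–G#. With the third (C#) lowest for first inversion: C#, E#, G#, A#.

C#, E#, G#, A#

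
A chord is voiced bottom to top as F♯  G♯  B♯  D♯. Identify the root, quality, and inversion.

Reducing to letter names: F#, G#, B#, D#. These stack in thirds as G#–B#–D#–F# — a G# dominant seventh chord.
F# is the seventh of G# dominant seventh; seventh in the bass means third inversion (figured bass 4/2).

G# dominant seventh, third inversion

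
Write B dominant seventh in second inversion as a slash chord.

Second inversion of B dominant seventh has the fifth (F#) in the bass. As a slash chord: B7/F#.

B7/F#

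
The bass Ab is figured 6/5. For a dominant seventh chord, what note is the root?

Fb

The figures 6/5 mean the third of the chord is in the bass. If Ab is the third of a dominant seventh chord, the root is Fb (chord tones Fb–Ab–Cb–Ebb).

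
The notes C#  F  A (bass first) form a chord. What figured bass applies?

The notes C#, F, A stack in thirds as F–A–C# — an F augmented triad. The bass C# is the fifth, so this is second inversion: figured 6/4.

6/4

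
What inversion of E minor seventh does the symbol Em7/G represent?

Em7/G means E minor seventh with G in the bass. G is the third of E minor seventh (E–G–B–D), so this is first inversion.

first inversion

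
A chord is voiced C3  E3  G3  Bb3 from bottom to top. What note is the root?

C

Reordering C, E, G, Bb into stacked thirds gives C–E–G–Bb; the bottom of that stack, C, is the root.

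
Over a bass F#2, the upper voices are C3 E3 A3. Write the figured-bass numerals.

The notes F#, C, E, A stack in thirds as F#–A–C–E — an F# half-diminished seventh chord. The bass F# is the root, so this is root position: figured 7.

7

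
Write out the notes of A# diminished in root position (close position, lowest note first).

A#, C#, E

Spelling A# diminished: A#–C#–E. In root position the root is bass, giving A#, C#, E from the bottom.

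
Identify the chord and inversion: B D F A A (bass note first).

B half-diminished seventh, root position

The pitch classes B, D, F, A arrange in thirds as B–D–F–A: a B half-diminished seventh chord.
The lowest note is B, the root of the chord, so this is root position (figured bass 7).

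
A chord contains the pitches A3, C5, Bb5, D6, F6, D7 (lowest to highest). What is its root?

Bb

Reordering A, C, Bb, D, F into stacked thirds gives Bb–D–F–A–C; the bottom of that stack, Bb, is the root.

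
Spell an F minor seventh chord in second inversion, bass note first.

C, Eb, F, Ab

F minor seventh is F–Ab–C–Eb. Second inversion puts the fifth (C) in the bass, with the remaining tones above: C, Eb, F, Ab.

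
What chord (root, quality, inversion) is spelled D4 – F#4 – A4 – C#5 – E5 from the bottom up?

The distinct note names are D, F#, A, C#, E. Stacked in thirds they read D–F#–A–C#–E, which is a major ninth chord on D.
With the root (D) in the bass, the chord is in root position.

D major ninth, root position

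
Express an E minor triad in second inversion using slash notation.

Second inversion of E minor has the fifth (B) in the bass. As a slash chord: Em/B.

Em/B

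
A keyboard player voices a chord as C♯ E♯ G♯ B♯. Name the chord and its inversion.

Reducing to letter names: C#, E#, G#, B#. These stack in thirds as C#–E#–G#–B# — a C# major seventh chord.
C# is the root of C# major seventh; root in the bass means root position (figured bass 7).

C# major seventh, root position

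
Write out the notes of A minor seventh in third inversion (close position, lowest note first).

G, A, C, E

The chord tones are A–C–E–G. With the seventh (G) lowest for third inversion: G, A, C, E.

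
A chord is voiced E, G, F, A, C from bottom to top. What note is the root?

F

Reordering E, G, F, A, C into stacked thirds gives F–A–C–E–G; the bottom of that stack, F, is the root.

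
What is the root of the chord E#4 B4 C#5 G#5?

C#

E#, B, C#, G# are the tones of a C# dominant seventh chord (C#–E#–G#–B), making C# the root.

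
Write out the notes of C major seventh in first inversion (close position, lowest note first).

E, G, B, C

C major seventh is C–E–G–B. First inversion puts the third (E) in the bass, with the remaining tones above: E, G, B, C.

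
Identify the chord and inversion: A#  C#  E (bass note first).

The distinct note names are A#, C#, E. Stacked in thirds they read A#–C#–E, which is a diminished triad on A#.
A# is the root of A# diminished; root in the bass means root position (figured bass 5/3).

A# diminished, root position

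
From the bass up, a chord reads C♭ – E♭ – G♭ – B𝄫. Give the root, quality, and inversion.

The pitch classes Cb, Eb, Gb, Bbb arrange in thirds as Cb–Eb–Gb–Bbb: a Cb dominant seventh chord.
Cb is the root of Cb dominant seventh; root in the bass means root position (figured bass 7).

Cb dominant seventh, root position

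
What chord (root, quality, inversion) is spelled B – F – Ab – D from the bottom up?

B diminished seventh, root position

Reducing to letter names: B, F, Ab, D. These stack in thirds as B–D–F–Ab — a B diminished seventh chord.
The lowest note is B, the root of the chord, so this is root position (figured bass 7).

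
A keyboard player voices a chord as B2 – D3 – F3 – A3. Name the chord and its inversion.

B half-diminished seventh, root position

Reducing to letter names: B, D, F, A. These stack in thirds as B–D–F–A — a B half-diminished seventh chord.
B is the root of B half-diminished seventh; root in the bass means root position (figured bass 7).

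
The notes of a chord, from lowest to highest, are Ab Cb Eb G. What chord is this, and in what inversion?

The distinct note names are Ab, Cb, Eb, G. Stacked in thirds they read Ab–Cb–Eb–G, which is a minor-major seventh chord on Ab.
Ab is the root of Ab minor-major seventh; root in the bass means root position (figured bass 7).

Ab minor-major seventh, root position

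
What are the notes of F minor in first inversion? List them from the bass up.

The chord tones are F–Ab–C. With the third (Ab) lowest for first inversion: Ab, C, F.

Ab, C, F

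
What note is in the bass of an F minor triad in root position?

In root position the root is lowest. For F minor (F–Ab–C) that is F.

F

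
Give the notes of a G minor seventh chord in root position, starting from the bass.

G, Bb, D, F

Spelling G minor seventh: G–Bb–D–F. In root position the root is bass, giving G, Bb, D, F from the bottom.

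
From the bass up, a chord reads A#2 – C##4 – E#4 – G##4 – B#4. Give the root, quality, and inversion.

The distinct note names are A#, C##, E#, G##, B#. Stacked in thirds they read A#–C##–E#–G##–B#, which is a major ninth chord on A#.
A# is the root of A# major ninth; root in the bass means root position.

A# major ninth, root position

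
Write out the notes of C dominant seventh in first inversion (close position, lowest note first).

Spelling C dominant seventh: C–E–G–Bb. In first inversion the third is bass, giving E, G, Bb, C from the bottom.

E, G, Bb, C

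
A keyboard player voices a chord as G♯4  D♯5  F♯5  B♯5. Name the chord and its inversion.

G# dominant seventh, root position

The pitch classes G#, D#, F#, B# arrange in thirds as G#–B#–D#–F#: a G# dominant seventh chord.
G# is the root of G# dominant seventh; root in the bass means root position (figured bass 7).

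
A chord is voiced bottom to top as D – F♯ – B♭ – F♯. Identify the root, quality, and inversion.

The pitch classes D, F#, Bb arrange in thirds as Bb–D–F#: a Bb augmented triad.
The lowest note is D, the third of the chord, so this is first inversion (figured bass 6).

Bb augmented, first inversion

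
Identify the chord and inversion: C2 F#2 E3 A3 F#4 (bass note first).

F# half-diminished seventh, second inversion

Reducing to letter names: C, F#, E, A. These stack in thirds as F#–A–C–E — an F# half-diminished seventh chord.
The lowest note is C, the fifth of the chord, so this is second inversion (figured bass 4/3).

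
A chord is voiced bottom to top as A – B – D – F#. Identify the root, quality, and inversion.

B minor seventh, third inversion

The distinct note names are A, B, D, F#. Stacked in thirds they read B–D–F#–A, which is a minor seventh chord on B.
The lowest note is A, the seventh of the chord, so this is third inversion (figured bass 4/2).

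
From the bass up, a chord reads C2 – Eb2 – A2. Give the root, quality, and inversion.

The distinct note names are C, Eb, A. Stacked in thirds they read A–C–Eb, which is a diminished triad on A.
With the third (C) in the bass, the chord is in first inversion (figured bass 6).

A diminished, first inversion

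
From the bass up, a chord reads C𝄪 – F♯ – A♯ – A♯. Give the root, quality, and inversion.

The pitch classes C##, F#, A# arrange in thirds as F#–A#–C##: an F# augmented triad.
With the fifth (C##) in the bass, the chord is in second inversion (figured bass 6/4).

F# augmented, second inversion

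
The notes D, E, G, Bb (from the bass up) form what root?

E

D, E, G, Bb are the tones of an E half-diminished seventh chord (E–G–Bb–D), making E the root.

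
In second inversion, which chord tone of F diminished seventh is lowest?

Cb

F diminished seventh is F–Ab–Cb–Ebb. Second inversion places the fifth in the bass: Cb.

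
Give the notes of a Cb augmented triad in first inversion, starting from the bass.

Eb, G, Cb

Spelling Cb augmented: Cb–Eb–G. In first inversion the third is bass, giving Eb, G, Cb from the bottom.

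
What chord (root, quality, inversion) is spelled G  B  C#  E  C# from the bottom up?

The distinct note names are G, B, C#, E. Stacked in thirds they read C#–E–G–B, which is a half-diminished seventh chord on C#.
With the fifth (G) in the bass, the chord is in second inversion (figured bass 4/3).

C# half-diminished seventh, second inversion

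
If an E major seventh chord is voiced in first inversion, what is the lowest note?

E major seventh is E–G#–B–D#. First inversion places the third in the bass: G#.

G#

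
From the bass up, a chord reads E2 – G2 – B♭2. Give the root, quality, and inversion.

E diminished, root position

Reducing to letter names: E, G, Bb. These stack in thirds as E–G–Bb — an E diminished triad.
The lowest note is E, the root of the chord, so this is root position (figured bass 5/3).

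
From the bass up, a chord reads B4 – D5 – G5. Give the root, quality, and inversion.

G major, first inversion

The distinct note names are B, D, G. Stacked in thirds they read G–B–D, which is a major triad on G.
With the third (B) in the bass, the chord is in first inversion (figured bass 6).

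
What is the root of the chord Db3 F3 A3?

Reordering Db, F, A into stacked thirds gives Db–F–A; the bottom of that stack, Db, is the root.

Db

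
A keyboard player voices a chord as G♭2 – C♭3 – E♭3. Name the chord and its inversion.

The pitch classes Gb, Cb, Eb arrange in thirds as Cb–Eb–Gb: a Cb major triad.
The lowest note is Gb, the fifth of the chord, so this is second inversion (figured bass 6/4).

Cb major, second inversion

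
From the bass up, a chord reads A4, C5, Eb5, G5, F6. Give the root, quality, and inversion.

F dominant ninth, first inversion

Reducing to letter names: A, C, Eb, G, F. These stack in thirds as F–A–C–Eb–G — an F dominant ninth chord.
A is the third of F dominant ninth; third in the bass means first inversion.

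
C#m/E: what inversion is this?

C#m/E means C# minor with E in the bass. E is the third of C# minor (C#–E–G#), so this is first inversion.

first inversion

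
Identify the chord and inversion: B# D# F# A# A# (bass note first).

B# half-diminished seventh, root position

Reducing to letter names: B#, D#, F#, A#. These stack in thirds as B#–D#–F#–A# — a B# half-diminished seventh chord.
B# is the root of B# half-diminished seventh; root in the bass means root position (figured bass 7).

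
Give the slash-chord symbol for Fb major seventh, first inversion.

Fbmaj7/Ab

First inversion of Fb major seventh has the third (Ab) in the bass. As a slash chord: Fbmaj7/Ab.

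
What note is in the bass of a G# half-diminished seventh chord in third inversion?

In third inversion the seventh is lowest. For G# half-diminished seventh (G#–B–D–F#) that is F#.

F#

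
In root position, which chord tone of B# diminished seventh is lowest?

The root of B# diminished seventh (B#–D#–F#–A) is B#; that is the bass in root position.

B#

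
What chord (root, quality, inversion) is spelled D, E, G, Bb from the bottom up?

The distinct note names are D, E, G, Bb. Stacked in thirds they read E–G–Bb–D, which is a half-diminished seventh chord on E.
The lowest note is D, the seventh of the chord, so this is third inversion (figured bass 4/2).

E half-diminished seventh, third inversion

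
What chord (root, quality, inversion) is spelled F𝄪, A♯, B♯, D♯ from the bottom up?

B# minor seventh, second inversion

The pitch classes F##, A#, B#, D# arrange in thirds as B#–D#–F##–A#: a B# minor seventh chord.
F## is the fifth of B# minor seventh; fifth in the bass means second inversion (figured bass 4/3).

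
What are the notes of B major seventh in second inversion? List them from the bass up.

F#, A#, B, D#

The chord tones are B–D#–F#–A#. With the fifth (F#) lowest for second inversion: F#, A#, B, D#.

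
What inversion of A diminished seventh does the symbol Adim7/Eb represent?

Adim7/Eb means A diminished seventh with Eb in the bass. Eb is the fifth of A diminished seventh (A–C–Eb–Gb), so this is second inversion.

second inversion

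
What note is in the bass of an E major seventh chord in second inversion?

B

In second inversion the fifth is lowest. For E major seventh (E–G#–B–D#) that is B.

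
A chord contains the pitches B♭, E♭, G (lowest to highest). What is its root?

Bb, Eb, G are the tones of an Eb major triad (Eb–G–Bb), making Eb the root.

Eb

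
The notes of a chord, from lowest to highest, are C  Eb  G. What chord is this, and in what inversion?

C minor, root position

Reducing to letter names: C, Eb, G. These stack in thirds as C–Eb–G — a C minor triad.
C is the root of C minor; root in the bass means root position (figured bass 5/3).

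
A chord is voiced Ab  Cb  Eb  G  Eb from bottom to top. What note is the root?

Ab

Reordering Ab, Cb, Eb, G into stacked thirds gives Ab–Cb–Eb–G; the bottom of that stack, Ab, is the root.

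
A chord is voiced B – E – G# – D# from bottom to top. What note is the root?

B, E, G#, D# are the tones of an E major seventh chord (E–G#–B–D#), making E the root.

E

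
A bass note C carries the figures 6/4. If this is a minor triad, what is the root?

F

The figures 6/4 mean the fifth of the chord is in the bass. If C is the fifth of a minor triad, the root is F (chord tones F–Ab–C).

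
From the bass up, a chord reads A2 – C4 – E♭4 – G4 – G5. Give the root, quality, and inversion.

The distinct note names are A, C, Eb, G. Stacked in thirds they read A–C–Eb–G, which is a half-diminished seventh chord on A.
With the root (A) in the bass, the chord is in root position (figured bass 7).

A half-diminished seventh, root position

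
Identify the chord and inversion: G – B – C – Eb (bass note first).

Reducing to letter names: G, B, C, Eb. These stack in thirds as C–Eb–G–B — a C minor-major seventh chord.
With the fifth (G) in the bass, the chord is in second inversion (figured bass 4/3).

C minor-major seventh, second inversion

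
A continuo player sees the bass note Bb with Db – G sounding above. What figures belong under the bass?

6

The notes Bb, Db, G stack in thirds as G–Bb–Db — a G diminished triad. The bass Bb is the third, so this is first inversion: figured 6.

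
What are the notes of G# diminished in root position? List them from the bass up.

G# diminished is G#–B–D. Root position puts the root (G#) in the bass, with the remaining tones above: G#, B, D.

G#, B, D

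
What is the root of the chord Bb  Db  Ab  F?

Reordering Bb, Db, Ab, F into stacked thirds gives Bb–Db–F–Ab; the bottom of that stack, Bb, is the root.

Bb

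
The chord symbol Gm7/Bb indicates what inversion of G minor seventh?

Gm7/Bb means G minor seventh with Bb in the bass. Bb is the third of G minor seventh (G–Bb–D–F), so this is first inversion.

first inversion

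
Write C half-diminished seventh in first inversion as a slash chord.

Cø7/Eb

First inversion of C half-diminished seventh has the third (Eb) in the bass. As a slash chord: Cø7/Eb.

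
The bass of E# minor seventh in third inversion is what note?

D#

The seventh of E# minor seventh (E#–G#–B#–D#) is D#; that is the bass in third inversion.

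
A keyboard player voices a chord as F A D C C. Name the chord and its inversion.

The pitch classes F, A, D, C arrange in thirds as D–F–A–C: a D minor seventh chord.
With the third (F) in the bass, the chord is in first inversion (figured bass 6/5).

D minor seventh, first inversion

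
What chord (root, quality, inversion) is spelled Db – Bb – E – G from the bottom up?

E diminished seventh, third inversion

Reducing to letter names: Db, Bb, E, G. These stack in thirds as E–G–Bb–Db — an E diminished seventh chord.
With the seventh (Db) in the bass, the chord is in third inversion (figured bass 4/2).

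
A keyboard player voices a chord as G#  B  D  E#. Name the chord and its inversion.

E# diminished seventh, first inversion

The distinct note names are G#, B, D, E#. Stacked in thirds they read E#–G#–B–D, which is a diminished seventh chord on E#.
G# is the third of E# diminished seventh; third in the bass means first inversion (figured bass 6/5).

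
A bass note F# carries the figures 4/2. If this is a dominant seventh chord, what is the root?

G#

The figures 4/2 mean the seventh of the chord is in the bass. If F# is the seventh of a dominant seventh chord, the root is G# (chord tones G#–B#–D#–F#).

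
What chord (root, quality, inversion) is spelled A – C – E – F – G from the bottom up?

F major ninth, first inversion

The distinct note names are A, C, E, F, G. Stacked in thirds they read F–A–C–E–G, which is a major ninth chord on F.
The lowest note is A, the third of the chord, so this is first inversion.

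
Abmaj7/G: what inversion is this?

Abmaj7/G means Ab major seventh with G in the bass. G is the seventh of Ab major seventh (Ab–C–Eb–G), so this is third inversion.

third inversion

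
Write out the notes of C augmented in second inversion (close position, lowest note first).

C augmented is C–E–G#. Second inversion puts the fifth (G#) in the bass, with the remaining tones above: G#, C, E.

G#, C, E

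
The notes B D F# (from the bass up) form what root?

Reordering B, D, F# into stacked thirds gives B–D–F#; the bottom of that stack, B, is the root.

B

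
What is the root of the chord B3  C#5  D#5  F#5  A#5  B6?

Reordering B, C#, D#, F#, A# into stacked thirds gives B–D#–F#–A#–C#; the bottom of that stack, B, is the root.

B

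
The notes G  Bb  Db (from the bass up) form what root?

G

The distinct letter names are G, Bb, Db. Arranged as a stack of thirds they read G–Bb–Db, so G is the root (a G diminished triad).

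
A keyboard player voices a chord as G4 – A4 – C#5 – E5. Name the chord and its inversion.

A dominant seventh, third inversion

The distinct note names are G, A, C#, E. Stacked in thirds they read A–C#–E–G, which is a dominant seventh chord on A.
G is the seventh of A dominant seventh; seventh in the bass means third inversion (figured bass 4/2).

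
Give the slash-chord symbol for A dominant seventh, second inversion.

A7/E

Second inversion of A dominant seventh has the fifth (E) in the bass. As a slash chord: A7/E.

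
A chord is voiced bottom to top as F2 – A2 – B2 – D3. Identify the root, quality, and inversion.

B half-diminished seventh, second inversion

Reducing to letter names: F, A, B, D. These stack in thirds as B–D–F–A — a B half-diminished seventh chord.
The lowest note is F, the fifth of the chord, so this is second inversion (figured bass 4/3).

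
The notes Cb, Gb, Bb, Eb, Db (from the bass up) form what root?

Cb, Gb, Bb, Eb, Db are the tones of a Cb major ninth chord (Cb–Eb–Gb–Bb–Db), making Cb the root.

Cb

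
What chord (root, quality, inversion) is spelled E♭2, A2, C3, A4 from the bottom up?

A diminished, second inversion

The pitch classes Eb, A, C arrange in thirds as A–C–Eb: an A diminished triad.
The lowest note is Eb, the fifth of the chord, so this is second inversion (figured bass 6/4).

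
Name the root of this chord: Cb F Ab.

F

Reordering Cb, F, Ab into stacked thirds gives F–Ab–Cb; the bottom of that stack, F, is the root.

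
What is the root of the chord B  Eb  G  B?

The distinct letter names are B, Eb, G. Arranged as a stack of thirds they read Eb–G–B, so Eb is the root (an Eb augmented triad).

Eb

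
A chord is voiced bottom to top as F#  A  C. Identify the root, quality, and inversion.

The pitch classes F#, A, C arrange in thirds as F#–A–C: an F# diminished triad.
F# is the root of F# diminished; root in the bass means root position (figured bass 5/3).

F# diminished, root position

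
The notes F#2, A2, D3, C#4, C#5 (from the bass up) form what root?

Reordering F#, A, D, C# into stacked thirds gives D–F#–A–C#; the bottom of that stack, D, is the root.

D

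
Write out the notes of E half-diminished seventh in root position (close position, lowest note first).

Spelling E half-diminished seventh: E–G–Bb–D. In root position the root is bass, giving E, G, Bb, D from the bottom.

E, G, Bb, D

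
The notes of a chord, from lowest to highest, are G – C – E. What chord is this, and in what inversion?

C major, second inversion

Reducing to letter names: G, C, E. These stack in thirds as C–E–G — a C major triad.
With the fifth (G) in the bass, the chord is in second inversion (figured bass 6/4).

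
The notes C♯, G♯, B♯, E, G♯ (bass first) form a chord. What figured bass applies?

7

The notes C#, G#, B#, E stack in thirds as C#–E–G#–B# — a C# minor-major seventh chord. The bass C# is the root, so this is root position: figured 7.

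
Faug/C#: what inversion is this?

second inversion

Faug/C# means F augmented with C# in the bass. C# is the fifth of F augmented (F–A–C#), so this is second inversion.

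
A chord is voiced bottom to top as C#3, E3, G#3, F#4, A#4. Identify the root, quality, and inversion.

F# dominant ninth, second inversion

Reducing to letter names: C#, E, G#, F#, A#. These stack in thirds as F#–A#–C#–E–G# — an F# dominant ninth chord.
C# is the fifth of F# dominant ninth; fifth in the bass means second inversion.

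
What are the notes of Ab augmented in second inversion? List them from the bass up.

Ab augmented is Ab–C–E. Second inversion puts the fifth (E) in the bass, with the remaining tones above: E, Ab, C.

E, Ab, C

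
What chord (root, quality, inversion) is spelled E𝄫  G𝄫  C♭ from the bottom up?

Cb diminished, first inversion

The pitch classes Ebb, Gbb, Cb arrange in thirds as Cb–Ebb–Gbb: a Cb diminished triad.
The lowest note is Ebb, the third of the chord, so this is first inversion (figured bass 6).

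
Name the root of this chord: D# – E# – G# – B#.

E#

Reordering D#, E#, G#, B# into stacked thirds gives E#–G#–B#–D#; the bottom of that stack, E#, is the root.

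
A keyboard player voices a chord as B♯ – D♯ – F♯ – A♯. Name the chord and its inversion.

B# half-diminished seventh, root position

The pitch classes B#, D#, F#, A# arrange in thirds as B#–D#–F#–A#: a B# half-diminished seventh chord.
With the root (B#) in the bass, the chord is in root position (figured bass 7).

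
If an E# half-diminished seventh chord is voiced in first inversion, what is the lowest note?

In first inversion the third is lowest. For E# half-diminished seventh (E#–G#–B–D#) that is G#.

G#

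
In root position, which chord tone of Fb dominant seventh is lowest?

Fb

The root of Fb dominant seventh (Fb–Ab–Cb–Ebb) is Fb; that is the bass in root position.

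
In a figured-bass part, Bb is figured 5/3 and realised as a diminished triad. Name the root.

Bb

The figures 5/3 mean the root of the chord is in the bass. If Bb is the root of a diminished triad, the root is Bb (chord tones Bb–Db–Fb).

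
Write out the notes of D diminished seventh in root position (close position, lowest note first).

D, F, Ab, Cb

The chord tones are D–F–Ab–Cb. With the root (D) lowest for root position: D, F, Ab, Cb.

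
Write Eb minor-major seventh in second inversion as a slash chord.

Ebm(maj7)/Bb

Second inversion of Eb minor-major seventh has the fifth (Bb) in the bass. As a slash chord: Ebm(maj7)/Bb.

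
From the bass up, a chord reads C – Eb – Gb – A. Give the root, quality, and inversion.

A diminished seventh, first inversion

The pitch classes C, Eb, Gb, A arrange in thirds as A–C–Eb–Gb: an A diminished seventh chord.
C is the third of A diminished seventh; third in the bass means first inversion (figured bass 6/5).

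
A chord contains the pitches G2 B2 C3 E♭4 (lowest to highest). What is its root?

The distinct letter names are G, B, C, Eb. Arranged as a stack of thirds they read C–Eb–G–B, so C is the root (a C minor-major seventh chord).

C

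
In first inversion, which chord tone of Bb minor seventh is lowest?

The third of Bb minor seventh (Bb–Db–F–Ab) is Db; that is the bass in first inversion.

Db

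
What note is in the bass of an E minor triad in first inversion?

G

In first inversion the third is lowest. For E minor (E–G–B) that is G.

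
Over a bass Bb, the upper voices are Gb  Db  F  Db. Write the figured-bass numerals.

6/5

The notes Bb, Gb, Db, F stack in thirds as Gb–Bb–Db–F — a Gb major seventh chord. The bass Bb is the third, so this is first inversion: figured 6/5.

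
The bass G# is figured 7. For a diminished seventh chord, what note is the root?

The figures 7 mean the root of the chord is in the bass. If G# is the root of a diminished seventh chord, the root is G# (chord tones G#–B–D–F).

G#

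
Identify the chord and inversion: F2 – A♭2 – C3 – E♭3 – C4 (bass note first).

F minor seventh, root position

Reducing to letter names: F, Ab, C, Eb. These stack in thirds as F–Ab–C–Eb — an F minor seventh chord.
With the root (F) in the bass, the chord is in root position (figured bass 7).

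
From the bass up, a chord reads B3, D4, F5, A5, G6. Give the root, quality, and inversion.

The distinct note names are B, D, F, A, G. Stacked in thirds they read G–B–D–F–A, which is a dominant ninth chord on G.
B is the third of G dominant ninth; third in the bass means first inversion.

G dominant ninth, first inversion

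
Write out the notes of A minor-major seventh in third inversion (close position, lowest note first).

The chord tones are A–C–E–G#. With the seventh (G#) lowest for third inversion: G#, A, C, E.

G#, A, C, E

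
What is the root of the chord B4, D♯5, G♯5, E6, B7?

B, D#, G#, E are the tones of an E major seventh chord (E–G#–B–D#), making E the root.

E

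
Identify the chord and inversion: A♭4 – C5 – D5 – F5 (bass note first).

D half-diminished seventh, second inversion

The distinct note names are Ab, C, D, F. Stacked in thirds they read D–F–Ab–C, which is a half-diminished seventh chord on D.
With the fifth (Ab) in the bass, the chord is in second inversion (figured bass 4/3).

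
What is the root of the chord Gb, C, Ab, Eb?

Gb, C, Ab, Eb are the tones of an Ab dominant seventh chord (Ab–C–Eb–Gb), making Ab the root.

Ab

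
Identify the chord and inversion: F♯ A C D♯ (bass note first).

Reducing to letter names: F#, A, C, D#. These stack in thirds as D#–F#–A–C — a D# diminished seventh chord.
The lowest note is F#, the third of the chord, so this is first inversion (figured bass 6/5).

D# diminished seventh, first inversion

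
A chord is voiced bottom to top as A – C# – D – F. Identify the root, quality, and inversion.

D minor-major seventh, second inversion

The pitch classes A, C#, D, F arrange in thirds as D–F–A–C#: a D minor-major seventh chord.
A is the fifth of D minor-major seventh; fifth in the bass means second inversion (figured bass 4/3).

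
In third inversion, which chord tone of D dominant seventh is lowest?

D dominant seventh is D–F#–A–C. Third inversion places the seventh in the bass: C.

C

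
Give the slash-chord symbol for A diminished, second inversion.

Second inversion of A diminished has the fifth (Eb) in the bass. As a slash chord: Adim/Eb.

Adim/Eb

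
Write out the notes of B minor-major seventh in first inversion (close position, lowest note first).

D, F#, A#, B

The chord tones are B–D–F#–A#. With the third (D) lowest for first inversion: D, F#, A#, B.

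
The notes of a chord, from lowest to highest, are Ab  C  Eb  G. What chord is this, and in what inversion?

The distinct note names are Ab, C, Eb, G. Stacked in thirds they read Ab–C–Eb–G, which is a major seventh chord on Ab.
Ab is the root of Ab major seventh; root in the bass means root position (figured bass 7).

Ab major seventh, root position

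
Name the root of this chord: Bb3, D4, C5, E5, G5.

Bb, D, C, E, G are the tones of a C dominant ninth chord (C–E–G–Bb–D), making C the root.

C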